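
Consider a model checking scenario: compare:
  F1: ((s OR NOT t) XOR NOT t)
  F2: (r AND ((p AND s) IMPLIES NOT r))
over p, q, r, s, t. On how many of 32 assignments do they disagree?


F1 = ((s OR NOT t) XOR NOT t)
F2 = (r AND ((p AND s) IMPLIES NOT r))
Evaluate both on each of 32 rows (bits = p,q,r,s,t):
  row 0 [00000]: F1=0 F2=0 -> 0
  row 1 [00001]: F1=0 F2=0 -> 0
  row 2 [00010]: F1=0 F2=0 -> 0
  row 3 [00011]: F1=1 F2=0 (differ) -> 1
  row 4 [00100]: F1=0 F2=1 (differ) -> 1
  row 5 [00101]: F1=0 F2=1 (differ) -> 1
  row 6 [00110]: F1=0 F2=1 (differ) -> 1
  row 7 [00111]: F1=1 F2=1 -> 0
  row 8 [01000]: F1=0 F2=0 -> 0
  row 9 [01001]: F1=0 F2=0 -> 0
  row 10 [01010]: F1=0 F2=0 -> 0
  row 11 [01011]: F1=1 F2=0 (differ) -> 1
  row 12 [01100]: F1=0 F2=1 (differ) -> 1
  row 13 [01101]: F1=0 F2=1 (differ) -> 1
  row 14 [01110]: F1=0 F2=1 (differ) -> 1
  row 15 [01111]: F1=1 F2=1 -> 0
  row 16 [10000]: F1=0 F2=0 -> 0
  row 17 [10001]: F1=0 F2=0 -> 0
  row 18 [10010]: F1=0 F2=0 -> 0
  row 19 [10011]: F1=1 F2=0 (differ) -> 1
  row 20 [10100]: F1=0 F2=1 (differ) -> 1
  row 21 [10101]: F1=0 F2=1 (differ) -> 1
  row 22 [10110]: F1=0 F2=0 -> 0
  row 23 [10111]: F1=1 F2=0 (differ) -> 1
  row 24 [11000]: F1=0 F2=0 -> 0
  row 25 [11001]: F1=0 F2=0 -> 0
  row 26 [11010]: F1=0 F2=0 -> 0
  row 27 [11011]: F1=1 F2=0 (differ) -> 1
  row 28 [11100]: F1=0 F2=1 (differ) -> 1
  row 29 [11101]: F1=0 F2=1 (differ) -> 1
  row 30 [11110]: F1=0 F2=0 -> 0
  row 31 [11111]: F1=1 F2=0 (differ) -> 1
Full result column, 8 rows per line (p,q fixed per line; r,s,t runs 000..111 left to right):
  rows 0-7 [p,q=00]: 00011110  (ones: 4)
  rows 8-15 [p,q=01]: 00011110  (ones: 4)
  rows 16-23 [p,q=10]: 00011101  (ones: 4)
  rows 24-31 [p,q=11]: 00011101  (ones: 4)
Disagreements = 4+4+4+4 = 16

16


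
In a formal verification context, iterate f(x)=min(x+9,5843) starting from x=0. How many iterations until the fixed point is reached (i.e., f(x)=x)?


Step 1: x=0, cap=5843, increment=9
Step 2: x grows by 9 each step until capped at 5843; fixed point is x=5843
Step 3: iterations = ceil(5843/9) = 650

650


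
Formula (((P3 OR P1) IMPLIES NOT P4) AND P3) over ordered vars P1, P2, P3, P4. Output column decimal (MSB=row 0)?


Formula: (((P3 OR P1) IMPLIES NOT P4) AND P3) over P1, P2, P3, P4 (16 rows)
Evaluate each row (bits = P1,P2,P3,P4, MSB first):
  row 0 [0000]: (((0 OR 0) IMPLIES NOT 0) AND 0) -> 0
  row 1 [0001]: (((0 OR 0) IMPLIES NOT 1) AND 0) -> 0
  row 2 [0010]: (((1 OR 0) IMPLIES NOT 0) AND 1) -> 1
  row 3 [0011]: (((1 OR 0) IMPLIES NOT 1) AND 1) -> 0
  row 4 [0100]: (((0 OR 0) IMPLIES NOT 0) AND 0) -> 0
  row 5 [0101]: (((0 OR 0) IMPLIES NOT 1) AND 0) -> 0
  row 6 [0110]: (((1 OR 0) IMPLIES NOT 0) AND 1) -> 1
  row 7 [0111]: (((1 OR 0) IMPLIES NOT 1) AND 1) -> 0
  row 8 [1000]: (((0 OR 1) IMPLIES NOT 0) AND 0) -> 0
  row 9 [1001]: (((0 OR 1) IMPLIES NOT 1) AND 0) -> 0
  row 10 [1010]: (((1 OR 1) IMPLIES NOT 0) AND 1) -> 1
  row 11 [1011]: (((1 OR 1) IMPLIES NOT 1) AND 1) -> 0
  row 12 [1100]: (((0 OR 1) IMPLIES NOT 0) AND 0) -> 0
  row 13 [1101]: (((0 OR 1) IMPLIES NOT 1) AND 0) -> 0
  row 14 [1110]: (((1 OR 1) IMPLIES NOT 0) AND 1) -> 1
  row 15 [1111]: (((1 OR 1) IMPLIES NOT 1) AND 1) -> 0
Full result column, 4 rows per line (P1,P2 fixed per line; P3,P4 runs 00..11 left to right):
  rows 0-3 [P1,P2=00]: 0010  = hex 2
  rows 4-7 [P1,P2=01]: 0010  = hex 2
  rows 8-11 [P1,P2=10]: 0010  = hex 2
  rows 12-15 [P1,P2=11]: 0010  = hex 2
Output column (row 0 .. row 15) = 0010001000100010
Output column grouped in 4s = 0010 0010 0010 0010 = 0x2222
Convert to decimal digit by digit (value = value*16 + digit):
  2 -> 2
  2*16 + 2 = 34
  34*16 + 2 = 546
  546*16 + 2 = 8738
Decimal = 8738

8738


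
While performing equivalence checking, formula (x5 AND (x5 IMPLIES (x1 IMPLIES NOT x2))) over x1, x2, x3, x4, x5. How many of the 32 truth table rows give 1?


Formula: (x5 AND (x5 IMPLIES (x1 IMPLIES NOT x2))) over 5 vars (32 rows)
Evaluate each row (x1, x2, x3, x4, x5 as bits, MSB first):
  row 0 [00000]: (0 AND (0 IMPLIES (0 IMPLIES NOT 0))) -> 0
  row 1 [00001]: (1 AND (1 IMPLIES (0 IMPLIES NOT 0))) -> 1
  row 2 [00010]: (0 AND (0 IMPLIES (0 IMPLIES NOT 0))) -> 0
  row 3 [00011]: (1 AND (1 IMPLIES (0 IMPLIES NOT 0))) -> 1
  row 4 [00100]: (0 AND (0 IMPLIES (0 IMPLIES NOT 0))) -> 0
  row 5 [00101]: (1 AND (1 IMPLIES (0 IMPLIES NOT 0))) -> 1
  row 6 [00110]: (0 AND (0 IMPLIES (0 IMPLIES NOT 0))) -> 0
  row 7 [00111]: (1 AND (1 IMPLIES (0 IMPLIES NOT 0))) -> 1
  row 8 [01000]: (0 AND (0 IMPLIES (0 IMPLIES NOT 1))) -> 0
  row 9 [01001]: (1 AND (1 IMPLIES (0 IMPLIES NOT 1))) -> 1
  row 10 [01010]: (0 AND (0 IMPLIES (0 IMPLIES NOT 1))) -> 0
  row 11 [01011]: (1 AND (1 IMPLIES (0 IMPLIES NOT 1))) -> 1
  row 12 [01100]: (0 AND (0 IMPLIES (0 IMPLIES NOT 1))) -> 0
  row 13 [01101]: (1 AND (1 IMPLIES (0 IMPLIES NOT 1))) -> 1
  row 14 [01110]: (0 AND (0 IMPLIES (0 IMPLIES NOT 1))) -> 0
  row 15 [01111]: (1 AND (1 IMPLIES (0 IMPLIES NOT 1))) -> 1
  row 16 [10000]: (0 AND (0 IMPLIES (1 IMPLIES NOT 0))) -> 0
  row 17 [10001]: (1 AND (1 IMPLIES (1 IMPLIES NOT 0))) -> 1
  row 18 [10010]: (0 AND (0 IMPLIES (1 IMPLIES NOT 0))) -> 0
  row 19 [10011]: (1 AND (1 IMPLIES (1 IMPLIES NOT 0))) -> 1
  row 20 [10100]: (0 AND (0 IMPLIES (1 IMPLIES NOT 0))) -> 0
  row 21 [10101]: (1 AND (1 IMPLIES (1 IMPLIES NOT 0))) -> 1
  row 22 [10110]: (0 AND (0 IMPLIES (1 IMPLIES NOT 0))) -> 0
  row 23 [10111]: (1 AND (1 IMPLIES (1 IMPLIES NOT 0))) -> 1
  row 24 [11000]: (0 AND (0 IMPLIES (1 IMPLIES NOT 1))) -> 0
  row 25 [11001]: (1 AND (1 IMPLIES (1 IMPLIES NOT 1))) -> 0
  row 26 [11010]: (0 AND (0 IMPLIES (1 IMPLIES NOT 1))) -> 0
  row 27 [11011]: (1 AND (1 IMPLIES (1 IMPLIES NOT 1))) -> 0
  row 28 [11100]: (0 AND (0 IMPLIES (1 IMPLIES NOT 1))) -> 0
  row 29 [11101]: (1 AND (1 IMPLIES (1 IMPLIES NOT 1))) -> 0
  row 30 [11110]: (0 AND (0 IMPLIES (1 IMPLIES NOT 1))) -> 0
  row 31 [11111]: (1 AND (1 IMPLIES (1 IMPLIES NOT 1))) -> 0
Full result column, 8 rows per line (x1,x2 fixed per line; x3,x4,x5 runs 000..111 left to right):
  rows 0-7 [x1,x2=00]: 01010101  (ones: 4)
  rows 8-15 [x1,x2=01]: 01010101  (ones: 4)
  rows 16-23 [x1,x2=10]: 01010101  (ones: 4)
  rows 24-31 [x1,x2=11]: 00000000  (ones: 0)
Count of 1-rows = 4+4+4+0 = 12

12


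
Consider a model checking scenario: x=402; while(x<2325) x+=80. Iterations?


Step 1: x goes from 402 toward 2325 by 80; the body runs while x<2325, so iterations = ceil((bound-start)/step)
Step 2: Distance=1923
Step 3: ceil(1923/80)=25

25


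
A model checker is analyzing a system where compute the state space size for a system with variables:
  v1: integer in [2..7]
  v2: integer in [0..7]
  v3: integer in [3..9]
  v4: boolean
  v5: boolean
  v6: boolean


State space = product of domain sizes of all variables.
Domain sizes:
  v1 (integer in [2..7]): 6
  v2 (integer in [0..7]): 8
  v3 (integer in [3..9]): 7
  v4 (boolean): 2
  v5 (boolean): 2
  v6 (boolean): 2
Product = 6 * 8 * 7 * 2 * 2 * 2 = 2688

2688


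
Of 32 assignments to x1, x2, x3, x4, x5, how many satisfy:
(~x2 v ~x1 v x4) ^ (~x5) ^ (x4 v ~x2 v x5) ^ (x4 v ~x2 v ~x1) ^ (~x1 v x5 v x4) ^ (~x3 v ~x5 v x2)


CNF with 6 clauses over 5 vars (32 assignments).
An assignment satisfies CNF iff every clause has >=1 true literal.
Check each row (bits = x1,x2,x3,x4,x5; clause T/F shown):
  row 0 [00000]: clauses=TTTTTT -> 1
  row 1 [00001]: clauses=TFTTTT -> 0
  row 2 [00010]: clauses=TTTTTT -> 1
  row 3 [00011]: clauses=TFTTTT -> 0
  row 4 [00100]: clauses=TTTTTT -> 1
  row 5 [00101]: clauses=TFTTTF -> 0
  row 6 [00110]: clauses=TTTTTT -> 1
  row 7 [00111]: clauses=TFTTTF -> 0
  row 8 [01000]: clauses=TTFTTT -> 0
  row 9 [01001]: clauses=TFTTTT -> 0
  row 10 [01010]: clauses=TTTTTT -> 1
  row 11 [01011]: clauses=TFTTTT -> 0
  row 12 [01100]: clauses=TTFTTT -> 0
  row 13 [01101]: clauses=TFTTTT -> 0
  row 14 [01110]: clauses=TTTTTT -> 1
  row 15 [01111]: clauses=TFTTTT -> 0
  row 16 [10000]: clauses=TTTTFT -> 0
  row 17 [10001]: clauses=TFTTTT -> 0
  row 18 [10010]: clauses=TTTTTT -> 1
  row 19 [10011]: clauses=TFTTTT -> 0
  row 20 [10100]: clauses=TTTTFT -> 0
  row 21 [10101]: clauses=TFTTTF -> 0
  row 22 [10110]: clauses=TTTTTT -> 1
  row 23 [10111]: clauses=TFTTTF -> 0
  row 24 [11000]: clauses=FTFFFT -> 0
  row 25 [11001]: clauses=FFTFTT -> 0
  row 26 [11010]: clauses=TTTTTT -> 1
  row 27 [11011]: clauses=TFTTTT -> 0
  row 28 [11100]: clauses=FTFFFT -> 0
  row 29 [11101]: clauses=FFTFTT -> 0
  row 30 [11110]: clauses=TTTTTT -> 1
  row 31 [11111]: clauses=TFTTTT -> 0
Full result column, 8 rows per line (x1,x2 fixed per line; x3,x4,x5 runs 000..111 left to right):
  rows 0-7 [x1,x2=00]: 10101010  (ones: 4)
  rows 8-15 [x1,x2=01]: 00100010  (ones: 2)
  rows 16-23 [x1,x2=10]: 00100010  (ones: 2)
  rows 24-31 [x1,x2=11]: 00100010  (ones: 2)
Satisfying assignments = 4+2+2+2 = 10

10


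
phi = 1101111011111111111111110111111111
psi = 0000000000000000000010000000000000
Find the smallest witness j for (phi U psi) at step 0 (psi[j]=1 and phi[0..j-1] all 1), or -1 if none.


(phi U psi) at 0: need smallest j with psi[j]=1 and phi[i]=1 for all i in [0,j).
Scan from step 0:
  step 0: phi=1, psi=0 -> continue
  step 1: phi=1, psi=0 -> continue
  step 2: phi=0 -> phi-prefix broken from here
  step 20: psi=1 but phi already failed -> not a witness
  end of trace: no witness -> -1
Witness step = -1

-1


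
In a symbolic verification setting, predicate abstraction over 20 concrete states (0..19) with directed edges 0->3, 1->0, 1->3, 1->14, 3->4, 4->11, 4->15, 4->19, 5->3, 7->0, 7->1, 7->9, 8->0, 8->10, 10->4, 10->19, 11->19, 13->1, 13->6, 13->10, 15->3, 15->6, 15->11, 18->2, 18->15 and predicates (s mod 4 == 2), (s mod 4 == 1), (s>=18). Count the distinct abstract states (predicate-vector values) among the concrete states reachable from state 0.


BFS from 0:
Concrete reachable: {0, 3, 4, 6, 11, 15, 19}
Abstract via predicates (s mod 4 == 2), (s mod 4 == 1), (s>=18):
  (0,0,0) <- {0, 3, 4, 11, 15}
  (0,0,1) <- {19}
  (1,0,0) <- {6}
Distinct abstract states = 3

3


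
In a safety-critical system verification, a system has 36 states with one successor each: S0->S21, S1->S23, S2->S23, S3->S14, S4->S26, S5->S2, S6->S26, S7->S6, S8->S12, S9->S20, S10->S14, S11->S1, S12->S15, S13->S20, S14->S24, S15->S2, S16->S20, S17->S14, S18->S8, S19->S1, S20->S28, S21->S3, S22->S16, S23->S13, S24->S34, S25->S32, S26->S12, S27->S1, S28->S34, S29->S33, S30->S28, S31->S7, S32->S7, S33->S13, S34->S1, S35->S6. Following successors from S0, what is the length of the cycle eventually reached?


Trace from S0 until a state repeats:
  S0 -> S21 -> S3 -> S14 -> S24 -> S34 -> S1 -> S23 -> S13 -> S20 -> S28 -> S34
S34 first seen at step 5, revisited at step 11.
Cycle length = 11 - 5 = 6

6


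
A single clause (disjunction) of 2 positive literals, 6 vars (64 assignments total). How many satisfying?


Step 1: Total=2^6=64
Step 2: Unsat when all 2 false: 2^4=16
Step 3: Sat=64-16=48

48


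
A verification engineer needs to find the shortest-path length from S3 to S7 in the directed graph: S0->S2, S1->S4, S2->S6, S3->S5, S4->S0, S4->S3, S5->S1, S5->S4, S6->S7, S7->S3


BFS layer-by-layer from S3:
  dist 0: {S3}
  dist 1: {S5}
  dist 2: {S1, S4}
  dist 3: {S0}
  dist 4: {S2}
  dist 5: {S6}
  dist 6: {S7}
  -> S7 reached at distance 6
Shortest path length = 6

6


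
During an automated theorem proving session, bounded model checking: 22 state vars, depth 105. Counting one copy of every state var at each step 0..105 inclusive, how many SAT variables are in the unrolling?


BMC unrolls to depth k, creating one copy of each state var for steps 0..k.
Step count = 105 + 1 = 106 (steps 0 through 105)
Vars per step = 22
Total = 22 * 106 = 2332

2332


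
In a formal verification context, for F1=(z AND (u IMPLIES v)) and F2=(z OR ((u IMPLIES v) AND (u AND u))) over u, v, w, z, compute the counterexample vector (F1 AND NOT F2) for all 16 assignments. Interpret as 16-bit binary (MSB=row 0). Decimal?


F1 = (z AND (u IMPLIES v))
F2 = (z OR ((u IMPLIES v) AND (u AND u)))
Counterexample to F1=>F2 is where F1=1 and F2=0.
Evaluate each row (bits = u,v,w,z, MSB first):
  row 0 [0000]: F1=0 F2=0 -> F1&~F2 -> 0
  row 1 [0001]: F1=1 F2=1 -> F1&~F2 -> 0
  row 2 [0010]: F1=0 F2=0 -> F1&~F2 -> 0
  row 3 [0011]: F1=1 F2=1 -> F1&~F2 -> 0
  row 4 [0100]: F1=0 F2=0 -> F1&~F2 -> 0
  row 5 [0101]: F1=1 F2=1 -> F1&~F2 -> 0
  row 6 [0110]: F1=0 F2=0 -> F1&~F2 -> 0
  row 7 [0111]: F1=1 F2=1 -> F1&~F2 -> 0
  row 8 [1000]: F1=0 F2=0 -> F1&~F2 -> 0
  row 9 [1001]: F1=0 F2=1 -> F1&~F2 -> 0
  row 10 [1010]: F1=0 F2=0 -> F1&~F2 -> 0
  row 11 [1011]: F1=0 F2=1 -> F1&~F2 -> 0
  row 12 [1100]: F1=0 F2=1 -> F1&~F2 -> 0
  row 13 [1101]: F1=1 F2=1 -> F1&~F2 -> 0
  row 14 [1110]: F1=0 F2=1 -> F1&~F2 -> 0
  row 15 [1111]: F1=1 F2=1 -> F1&~F2 -> 0
Full result column, 4 rows per line (u,v fixed per line; w,z runs 00..11 left to right):
  rows 0-3 [u,v=00]: 0000  = hex 0
  rows 4-7 [u,v=01]: 0000  = hex 0
  rows 8-11 [u,v=10]: 0000  = hex 0
  rows 12-15 [u,v=11]: 0000  = hex 0
Counterexample vector (row 0 .. row 15) = 0000000000000000
Output column grouped in 4s = 0000 0000 0000 0000 = 0x0000
Convert to decimal digit by digit (value = value*16 + digit):
  0 -> 0
  0*16 + 0 = 0
  0*16 + 0 = 0
  0*16 + 0 = 0
Decimal = 0

0


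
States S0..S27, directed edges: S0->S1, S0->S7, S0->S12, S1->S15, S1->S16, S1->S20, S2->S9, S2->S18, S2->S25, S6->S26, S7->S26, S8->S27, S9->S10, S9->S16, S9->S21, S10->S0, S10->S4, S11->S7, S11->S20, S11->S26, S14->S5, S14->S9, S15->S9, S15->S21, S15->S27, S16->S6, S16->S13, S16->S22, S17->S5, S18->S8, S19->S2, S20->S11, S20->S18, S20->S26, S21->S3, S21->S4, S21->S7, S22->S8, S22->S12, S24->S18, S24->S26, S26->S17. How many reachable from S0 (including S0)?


BFS from S0:
  layer 0: {S0}
  layer 1: {S1, S7, S12}
  layer 2: {S15, S16, S20, S26}
  layer 3: {S6, S9, S11, S13, S17, S18, S21, S22, S27}
  layer 4: {S3, S4, S5, S8, S10}
Reachable set: {S0, S1, S3, S4, S5, S6, S7, S8, S9, S10, S11, S12, S13, S15, S16, S17, S18, S20, S21, S22, S26, S27}
Count = 22

22


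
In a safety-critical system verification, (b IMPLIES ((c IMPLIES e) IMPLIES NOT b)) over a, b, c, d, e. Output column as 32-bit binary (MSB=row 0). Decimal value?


Formula: (b IMPLIES ((c IMPLIES e) IMPLIES NOT b)) over a, b, c, d, e (32 rows)
Evaluate each row (bits = a,b,c,d,e, MSB first):
  row 0 [00000]: (0 IMPLIES ((0 IMPLIES 0) IMPLIES NOT 0)) -> 1
  row 1 [00001]: (0 IMPLIES ((0 IMPLIES 1) IMPLIES NOT 0)) -> 1
  row 2 [00010]: (0 IMPLIES ((0 IMPLIES 0) IMPLIES NOT 0)) -> 1
  row 3 [00011]: (0 IMPLIES ((0 IMPLIES 1) IMPLIES NOT 0)) -> 1
  row 4 [00100]: (0 IMPLIES ((1 IMPLIES 0) IMPLIES NOT 0)) -> 1
  row 5 [00101]: (0 IMPLIES ((1 IMPLIES 1) IMPLIES NOT 0)) -> 1
  row 6 [00110]: (0 IMPLIES ((1 IMPLIES 0) IMPLIES NOT 0)) -> 1
  row 7 [00111]: (0 IMPLIES ((1 IMPLIES 1) IMPLIES NOT 0)) -> 1
  row 8 [01000]: (1 IMPLIES ((0 IMPLIES 0) IMPLIES NOT 1)) -> 0
  row 9 [01001]: (1 IMPLIES ((0 IMPLIES 1) IMPLIES NOT 1)) -> 0
  row 10 [01010]: (1 IMPLIES ((0 IMPLIES 0) IMPLIES NOT 1)) -> 0
  row 11 [01011]: (1 IMPLIES ((0 IMPLIES 1) IMPLIES NOT 1)) -> 0
  row 12 [01100]: (1 IMPLIES ((1 IMPLIES 0) IMPLIES NOT 1)) -> 1
  row 13 [01101]: (1 IMPLIES ((1 IMPLIES 1) IMPLIES NOT 1)) -> 0
  row 14 [01110]: (1 IMPLIES ((1 IMPLIES 0) IMPLIES NOT 1)) -> 1
  row 15 [01111]: (1 IMPLIES ((1 IMPLIES 1) IMPLIES NOT 1)) -> 0
  row 16 [10000]: (0 IMPLIES ((0 IMPLIES 0) IMPLIES NOT 0)) -> 1
  row 17 [10001]: (0 IMPLIES ((0 IMPLIES 1) IMPLIES NOT 0)) -> 1
  row 18 [10010]: (0 IMPLIES ((0 IMPLIES 0) IMPLIES NOT 0)) -> 1
  row 19 [10011]: (0 IMPLIES ((0 IMPLIES 1) IMPLIES NOT 0)) -> 1
  row 20 [10100]: (0 IMPLIES ((1 IMPLIES 0) IMPLIES NOT 0)) -> 1
  row 21 [10101]: (0 IMPLIES ((1 IMPLIES 1) IMPLIES NOT 0)) -> 1
  row 22 [10110]: (0 IMPLIES ((1 IMPLIES 0) IMPLIES NOT 0)) -> 1
  row 23 [10111]: (0 IMPLIES ((1 IMPLIES 1) IMPLIES NOT 0)) -> 1
  row 24 [11000]: (1 IMPLIES ((0 IMPLIES 0) IMPLIES NOT 1)) -> 0
  row 25 [11001]: (1 IMPLIES ((0 IMPLIES 1) IMPLIES NOT 1)) -> 0
  row 26 [11010]: (1 IMPLIES ((0 IMPLIES 0) IMPLIES NOT 1)) -> 0
  row 27 [11011]: (1 IMPLIES ((0 IMPLIES 1) IMPLIES NOT 1)) -> 0
  row 28 [11100]: (1 IMPLIES ((1 IMPLIES 0) IMPLIES NOT 1)) -> 1
  row 29 [11101]: (1 IMPLIES ((1 IMPLIES 1) IMPLIES NOT 1)) -> 0
  row 30 [11110]: (1 IMPLIES ((1 IMPLIES 0) IMPLIES NOT 1)) -> 1
  row 31 [11111]: (1 IMPLIES ((1 IMPLIES 1) IMPLIES NOT 1)) -> 0
Full result column, 4 rows per line (a,b,c fixed per line; d,e runs 00..11 left to right):
  rows 0-3 [a,b,c=000]: 1111  = hex F
  rows 4-7 [a,b,c=001]: 1111  = hex F
  rows 8-11 [a,b,c=010]: 0000  = hex 0
  rows 12-15 [a,b,c=011]: 1010  = hex A
  rows 16-19 [a,b,c=100]: 1111  = hex F
  rows 20-23 [a,b,c=101]: 1111  = hex F
  rows 24-27 [a,b,c=110]: 0000  = hex 0
  rows 28-31 [a,b,c=111]: 1010  = hex A
Output column (row 0 .. row 31) = 11111111000010101111111100001010
Output column grouped in 4s = 1111 1111 0000 1010 1111 1111 0000 1010 = 0xFF0AFF0A
Convert to decimal digit by digit (value = value*16 + digit):
  F -> 15
  15*16 + 15 (F) = 255
  255*16 + 0 = 4080
  4080*16 + 10 (A) = 65290
  65290*16 + 15 (F) = 1044655
  1044655*16 + 15 (F) = 16714495
  16714495*16 + 0 = 267431920
  267431920*16 + 10 (A) = 4278910730
Decimal = 4278910730

4278910730


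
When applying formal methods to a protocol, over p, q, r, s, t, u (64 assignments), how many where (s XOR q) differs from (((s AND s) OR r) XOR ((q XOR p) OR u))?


F1 = (s XOR q)
F2 = (((s AND s) OR r) XOR ((q XOR p) OR u))
Evaluate both on each of 64 rows (bits = p,q,r,s,t,u):
  row 0 [000000]: F1=0 F2=0 -> 0
  row 1 [000001]: F1=0 F2=1 (differ) -> 1
  row 2 [000010]: F1=0 F2=0 -> 0
  row 3 [000011]: F1=0 F2=1 (differ) -> 1
  row 4 [000100]: F1=1 F2=1 -> 0
  (every remaining row is evaluated the same way; all 64 results are listed next)
Full result column, 8 rows per line (p,q,r fixed per line; s,t,u runs 000..111 left to right):
  rows 0-7 [p,q,r=000]: 01010101  (ones: 4)
  rows 8-15 [p,q,r=001]: 10100101  (ones: 4)
  rows 16-23 [p,q,r=010]: 00000000  (ones: 0)
  rows 24-31 [p,q,r=011]: 11110000  (ones: 4)
  rows 32-39 [p,q,r=100]: 11111111  (ones: 8)
  rows 40-47 [p,q,r=101]: 00001111  (ones: 4)
  rows 48-55 [p,q,r=110]: 10101010  (ones: 4)
  rows 56-63 [p,q,r=111]: 01011010  (ones: 4)
Disagreements = 4+4+0+4+8+4+4+4 = 32

32


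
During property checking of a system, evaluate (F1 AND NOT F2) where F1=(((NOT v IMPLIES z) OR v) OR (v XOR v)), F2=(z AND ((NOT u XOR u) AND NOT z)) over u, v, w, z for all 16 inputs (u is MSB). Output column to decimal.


F1 = (((NOT v IMPLIES z) OR v) OR (v XOR v))
F2 = (z AND ((NOT u XOR u) AND NOT z))
Counterexample to F1=>F2 is where F1=1 and F2=0.
Evaluate each row (bits = u,v,w,z, MSB first):
  row 0 [0000]: F1=0 F2=0 -> F1&~F2 -> 0
  row 1 [0001]: F1=1 F2=0 -> F1&~F2 -> 1
  row 2 [0010]: F1=0 F2=0 -> F1&~F2 -> 0
  row 3 [0011]: F1=1 F2=0 -> F1&~F2 -> 1
  row 4 [0100]: F1=1 F2=0 -> F1&~F2 -> 1
  row 5 [0101]: F1=1 F2=0 -> F1&~F2 -> 1
  row 6 [0110]: F1=1 F2=0 -> F1&~F2 -> 1
  row 7 [0111]: F1=1 F2=0 -> F1&~F2 -> 1
  row 8 [1000]: F1=0 F2=0 -> F1&~F2 -> 0
  row 9 [1001]: F1=1 F2=0 -> F1&~F2 -> 1
  row 10 [1010]: F1=0 F2=0 -> F1&~F2 -> 0
  row 11 [1011]: F1=1 F2=0 -> F1&~F2 -> 1
  row 12 [1100]: F1=1 F2=0 -> F1&~F2 -> 1
  row 13 [1101]: F1=1 F2=0 -> F1&~F2 -> 1
  row 14 [1110]: F1=1 F2=0 -> F1&~F2 -> 1
  row 15 [1111]: F1=1 F2=0 -> F1&~F2 -> 1
Full result column, 4 rows per line (u,v fixed per line; w,z runs 00..11 left to right):
  rows 0-3 [u,v=00]: 0101  = hex 5
  rows 4-7 [u,v=01]: 1111  = hex F
  rows 8-11 [u,v=10]: 0101  = hex 5
  rows 12-15 [u,v=11]: 1111  = hex F
Counterexample vector (row 0 .. row 15) = 0101111101011111
Output column grouped in 4s = 0101 1111 0101 1111 = 0x5F5F
Convert to decimal digit by digit (value = value*16 + digit):
  5 -> 5
  5*16 + 15 (F) = 95
  95*16 + 5 = 1525
  1525*16 + 15 (F) = 24415
Decimal = 24415

24415


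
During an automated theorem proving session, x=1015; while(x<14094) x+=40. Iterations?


Step 1: x goes from 1015 toward 14094 by 40; the body runs while x<14094, so iterations = ceil((bound-start)/step)
Step 2: Distance=13079
Step 3: ceil(13079/40)=327

327


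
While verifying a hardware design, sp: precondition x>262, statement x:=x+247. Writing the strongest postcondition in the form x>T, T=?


Formula: sp(P, x:=E) = exists old_x. (x = E[old_x/x]) AND P[old_x/x] (old_x is the value of x before the assignment; eliminate old_x by solving x = E[old_x/x] for old_x)
Step 1: Precondition P: x>262, i.e. old_x > 262
Step 2: Assignment gives x = old_x + 247, so old_x = x - 247
Step 3: Substitute into P: x - 247 > 262
Step 4: Simplify: x > 262+247 = 509

509


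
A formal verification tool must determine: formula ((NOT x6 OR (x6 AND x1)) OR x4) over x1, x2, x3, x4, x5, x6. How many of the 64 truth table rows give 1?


Formula: ((NOT x6 OR (x6 AND x1)) OR x4) over 6 vars (64 rows)
Evaluate each row (x1, x2, x3, x4, x5, x6 as bits, MSB first):
  row 0 [000000]: ((NOT 0 OR (0 AND 0)) OR 0) -> 1
  row 1 [000001]: ((NOT 1 OR (1 AND 0)) OR 0) -> 0
  row 2 [000010]: ((NOT 0 OR (0 AND 0)) OR 0) -> 1
  row 3 [000011]: ((NOT 1 OR (1 AND 0)) OR 0) -> 0
  row 4 [000100]: ((NOT 0 OR (0 AND 0)) OR 1) -> 1
  (every remaining row is evaluated the same way; all 64 results are listed next)
Full result column, 8 rows per line (x1,x2,x3 fixed per line; x4,x5,x6 runs 000..111 left to right):
  rows 0-7 [x1,x2,x3=000]: 10101111  (ones: 6)
  rows 8-15 [x1,x2,x3=001]: 10101111  (ones: 6)
  rows 16-23 [x1,x2,x3=010]: 10101111  (ones: 6)
  rows 24-31 [x1,x2,x3=011]: 10101111  (ones: 6)
  rows 32-39 [x1,x2,x3=100]: 11111111  (ones: 8)
  rows 40-47 [x1,x2,x3=101]: 11111111  (ones: 8)
  rows 48-55 [x1,x2,x3=110]: 11111111  (ones: 8)
  rows 56-63 [x1,x2,x3=111]: 11111111  (ones: 8)
Count of 1-rows = 6+6+6+6+8+8+8+8 = 56

56


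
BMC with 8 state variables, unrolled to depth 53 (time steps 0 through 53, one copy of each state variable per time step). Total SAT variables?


BMC unrolls to depth k, creating one copy of each state var for steps 0..k.
Step count = 53 + 1 = 54 (steps 0 through 53)
Vars per step = 8
Total = 8 * 54 = 432

432


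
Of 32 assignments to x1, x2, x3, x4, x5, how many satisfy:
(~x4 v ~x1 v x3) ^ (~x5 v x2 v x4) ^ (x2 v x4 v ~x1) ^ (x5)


CNF with 4 clauses over 5 vars (32 assignments).
An assignment satisfies CNF iff every clause has >=1 true literal.
Check each row (bits = x1,x2,x3,x4,x5; clause T/F shown):
  row 0 [00000]: clauses=TTTF -> 0
  row 1 [00001]: clauses=TFTT -> 0
  row 2 [00010]: clauses=TTTF -> 0
  row 3 [00011]: clauses=TTTT -> 1
  row 4 [00100]: clauses=TTTF -> 0
  row 5 [00101]: clauses=TFTT -> 0
  row 6 [00110]: clauses=TTTF -> 0
  row 7 [00111]: clauses=TTTT -> 1
  row 8 [01000]: clauses=TTTF -> 0
  row 9 [01001]: clauses=TTTT -> 1
  row 10 [01010]: clauses=TTTF -> 0
  row 11 [01011]: clauses=TTTT -> 1
  row 12 [01100]: clauses=TTTF -> 0
  row 13 [01101]: clauses=TTTT -> 1
  row 14 [01110]: clauses=TTTF -> 0
  row 15 [01111]: clauses=TTTT -> 1
  row 16 [10000]: clauses=TTFF -> 0
  row 17 [10001]: clauses=TFFT -> 0
  row 18 [10010]: clauses=FTTF -> 0
  row 19 [10011]: clauses=FTTT -> 0
  row 20 [10100]: clauses=TTFF -> 0
  row 21 [10101]: clauses=TFFT -> 0
  row 22 [10110]: clauses=TTTF -> 0
  row 23 [10111]: clauses=TTTT -> 1
  row 24 [11000]: clauses=TTTF -> 0
  row 25 [11001]: clauses=TTTT -> 1
  row 26 [11010]: clauses=FTTF -> 0
  row 27 [11011]: clauses=FTTT -> 0
  row 28 [11100]: clauses=TTTF -> 0
  row 29 [11101]: clauses=TTTT -> 1
  row 30 [11110]: clauses=TTTF -> 0
  row 31 [11111]: clauses=TTTT -> 1
Full result column, 8 rows per line (x1,x2 fixed per line; x3,x4,x5 runs 000..111 left to right):
  rows 0-7 [x1,x2=00]: 00010001  (ones: 2)
  rows 8-15 [x1,x2=01]: 01010101  (ones: 4)
  rows 16-23 [x1,x2=10]: 00000001  (ones: 1)
  rows 24-31 [x1,x2=11]: 01000101  (ones: 3)
Satisfying assignments = 2+4+1+3 = 10

10


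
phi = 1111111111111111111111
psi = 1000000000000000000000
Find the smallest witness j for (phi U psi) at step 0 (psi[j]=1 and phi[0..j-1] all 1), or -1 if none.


(phi U psi) at 0: need smallest j with psi[j]=1 and phi[i]=1 for all i in [0,j).
Scan from step 0:
  step 0: psi=1 and phi held for [0,0) -> witness found
Witness step = 0

0


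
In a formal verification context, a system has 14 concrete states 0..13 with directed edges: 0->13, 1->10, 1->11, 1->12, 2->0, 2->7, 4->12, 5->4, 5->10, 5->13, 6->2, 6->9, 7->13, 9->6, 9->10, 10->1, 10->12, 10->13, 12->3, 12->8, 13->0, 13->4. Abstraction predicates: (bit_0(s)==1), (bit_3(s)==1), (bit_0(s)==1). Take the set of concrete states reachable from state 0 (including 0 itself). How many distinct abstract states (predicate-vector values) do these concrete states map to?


BFS from 0:
Concrete reachable: {0, 3, 4, 8, 12, 13}
Abstract via predicates (bit_0(s)==1), (bit_3(s)==1), (bit_0(s)==1):
  (0,0,0) <- {0, 4}
  (0,1,0) <- {8, 12}
  (1,0,1) <- {3}
  (1,1,1) <- {13}
Distinct abstract states = 4

4


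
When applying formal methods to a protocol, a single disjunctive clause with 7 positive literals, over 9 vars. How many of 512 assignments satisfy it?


Step 1: Total=2^9=512
Step 2: Unsat when all 7 false: 2^2=4
Step 3: Sat=512-4=508

508


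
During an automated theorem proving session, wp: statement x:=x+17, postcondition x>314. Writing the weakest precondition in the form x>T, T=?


Formula: wp(x:=E, P) = P[E/x] (substitute E for x in postcondition)
Step 1: Postcondition: x>314
Step 2: Substitute x+17 for x: x+17>314
Step 3: Solve for x: x > 314-17 = 297

297


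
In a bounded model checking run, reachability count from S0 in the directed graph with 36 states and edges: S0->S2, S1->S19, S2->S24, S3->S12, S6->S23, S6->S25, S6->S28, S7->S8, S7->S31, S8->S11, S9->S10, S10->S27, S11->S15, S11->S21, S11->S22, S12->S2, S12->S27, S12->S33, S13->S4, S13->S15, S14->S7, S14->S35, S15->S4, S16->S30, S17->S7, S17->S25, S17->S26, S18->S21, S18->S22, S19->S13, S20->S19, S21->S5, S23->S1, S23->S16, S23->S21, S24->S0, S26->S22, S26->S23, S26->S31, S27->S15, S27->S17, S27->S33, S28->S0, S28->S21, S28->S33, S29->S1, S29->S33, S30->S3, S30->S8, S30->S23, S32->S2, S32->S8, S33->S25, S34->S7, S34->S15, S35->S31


BFS from S0:
  layer 0: {S0}
  layer 1: {S2}
  layer 2: {S24}
Reachable set: {S0, S2, S24}
Count = 3

3


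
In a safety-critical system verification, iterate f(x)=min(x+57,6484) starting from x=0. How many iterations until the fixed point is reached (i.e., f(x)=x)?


Step 1: x=0, cap=6484, increment=57
Step 2: x grows by 57 each step until capped at 6484; fixed point is x=6484
Step 3: iterations = ceil(6484/57) = 114

114


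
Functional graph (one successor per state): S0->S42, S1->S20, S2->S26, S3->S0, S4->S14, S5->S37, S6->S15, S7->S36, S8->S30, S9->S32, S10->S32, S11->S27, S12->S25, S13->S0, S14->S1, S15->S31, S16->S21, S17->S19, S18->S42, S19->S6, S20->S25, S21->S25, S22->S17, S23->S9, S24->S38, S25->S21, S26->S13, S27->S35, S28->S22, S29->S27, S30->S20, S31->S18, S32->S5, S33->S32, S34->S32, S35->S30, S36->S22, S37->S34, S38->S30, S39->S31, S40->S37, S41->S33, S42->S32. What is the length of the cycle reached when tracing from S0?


Trace from S0 until a state repeats:
  S0 -> S42 -> S32 -> S5 -> S37 -> S34 -> S32
S32 first seen at step 2, revisited at step 6.
Cycle length = 6 - 2 = 4

4


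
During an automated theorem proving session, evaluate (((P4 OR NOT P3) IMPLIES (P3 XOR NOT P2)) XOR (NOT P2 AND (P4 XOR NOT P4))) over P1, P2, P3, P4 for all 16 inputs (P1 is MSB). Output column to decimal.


Formula: (((P4 OR NOT P3) IMPLIES (P3 XOR NOT P2)) XOR (NOT P2 AND (P4 XOR NOT P4))) over P1, P2, P3, P4 (16 rows)
Evaluate each row (bits = P1,P2,P3,P4, MSB first):
  row 0 [0000]: (((0 OR NOT 0) IMPLIES (0 XOR NOT 0)) XOR (NOT 0 AND (0 XOR NOT 0))) -> 0
  row 1 [0001]: (((1 OR NOT 0) IMPLIES (0 XOR NOT 0)) XOR (NOT 0 AND (1 XOR NOT 1))) -> 0
  row 2 [0010]: (((0 OR NOT 1) IMPLIES (1 XOR NOT 0)) XOR (NOT 0 AND (0 XOR NOT 0))) -> 0
  row 3 [0011]: (((1 OR NOT 1) IMPLIES (1 XOR NOT 0)) XOR (NOT 0 AND (1 XOR NOT 1))) -> 1
  row 4 [0100]: (((0 OR NOT 0) IMPLIES (0 XOR NOT 1)) XOR (NOT 1 AND (0 XOR NOT 0))) -> 0
  row 5 [0101]: (((1 OR NOT 0) IMPLIES (0 XOR NOT 1)) XOR (NOT 1 AND (1 XOR NOT 1))) -> 0
  row 6 [0110]: (((0 OR NOT 1) IMPLIES (1 XOR NOT 1)) XOR (NOT 1 AND (0 XOR NOT 0))) -> 1
  row 7 [0111]: (((1 OR NOT 1) IMPLIES (1 XOR NOT 1)) XOR (NOT 1 AND (1 XOR NOT 1))) -> 1
  row 8 [1000]: (((0 OR NOT 0) IMPLIES (0 XOR NOT 0)) XOR (NOT 0 AND (0 XOR NOT 0))) -> 0
  row 9 [1001]: (((1 OR NOT 0) IMPLIES (0 XOR NOT 0)) XOR (NOT 0 AND (1 XOR NOT 1))) -> 0
  row 10 [1010]: (((0 OR NOT 1) IMPLIES (1 XOR NOT 0)) XOR (NOT 0 AND (0 XOR NOT 0))) -> 0
  row 11 [1011]: (((1 OR NOT 1) IMPLIES (1 XOR NOT 0)) XOR (NOT 0 AND (1 XOR NOT 1))) -> 1
  row 12 [1100]: (((0 OR NOT 0) IMPLIES (0 XOR NOT 1)) XOR (NOT 1 AND (0 XOR NOT 0))) -> 0
  row 13 [1101]: (((1 OR NOT 0) IMPLIES (0 XOR NOT 1)) XOR (NOT 1 AND (1 XOR NOT 1))) -> 0
  row 14 [1110]: (((0 OR NOT 1) IMPLIES (1 XOR NOT 1)) XOR (NOT 1 AND (0 XOR NOT 0))) -> 1
  row 15 [1111]: (((1 OR NOT 1) IMPLIES (1 XOR NOT 1)) XOR (NOT 1 AND (1 XOR NOT 1))) -> 1
Full result column, 4 rows per line (P1,P2 fixed per line; P3,P4 runs 00..11 left to right):
  rows 0-3 [P1,P2=00]: 0001  = hex 1
  rows 4-7 [P1,P2=01]: 0011  = hex 3
  rows 8-11 [P1,P2=10]: 0001  = hex 1
  rows 12-15 [P1,P2=11]: 0011  = hex 3
Output column (row 0 .. row 15) = 0001001100010011
Output column grouped in 4s = 0001 0011 0001 0011 = 0x1313
Convert to decimal digit by digit (value = value*16 + digit):
  1 -> 1
  1*16 + 3 = 19
  19*16 + 1 = 305
  305*16 + 3 = 4883
Decimal = 4883

4883


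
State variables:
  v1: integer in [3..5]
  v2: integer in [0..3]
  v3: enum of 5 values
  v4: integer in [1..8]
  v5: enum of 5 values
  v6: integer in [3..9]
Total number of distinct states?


State space = product of domain sizes of all variables.
Domain sizes:
  v1 (integer in [3..5]): 3
  v2 (integer in [0..3]): 4
  v3 (enum of 5 values): 5
  v4 (integer in [1..8]): 8
  v5 (enum of 5 values): 5
  v6 (integer in [3..9]): 7
Product = 3 * 4 * 5 * 8 * 5 * 7 = 16800

16800


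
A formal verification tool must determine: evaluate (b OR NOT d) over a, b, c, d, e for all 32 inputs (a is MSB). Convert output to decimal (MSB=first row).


Formula: (b OR NOT d) over a, b, c, d, e (32 rows)
Evaluate each row (bits = a,b,c,d,e, MSB first):
  row 0 [00000]: (0 OR NOT 0) -> 1
  row 1 [00001]: (0 OR NOT 0) -> 1
  row 2 [00010]: (0 OR NOT 1) -> 0
  row 3 [00011]: (0 OR NOT 1) -> 0
  row 4 [00100]: (0 OR NOT 0) -> 1
  row 5 [00101]: (0 OR NOT 0) -> 1
  row 6 [00110]: (0 OR NOT 1) -> 0
  row 7 [00111]: (0 OR NOT 1) -> 0
  row 8 [01000]: (1 OR NOT 0) -> 1
  row 9 [01001]: (1 OR NOT 0) -> 1
  row 10 [01010]: (1 OR NOT 1) -> 1
  row 11 [01011]: (1 OR NOT 1) -> 1
  row 12 [01100]: (1 OR NOT 0) -> 1
  row 13 [01101]: (1 OR NOT 0) -> 1
  row 14 [01110]: (1 OR NOT 1) -> 1
  row 15 [01111]: (1 OR NOT 1) -> 1
  row 16 [10000]: (0 OR NOT 0) -> 1
  row 17 [10001]: (0 OR NOT 0) -> 1
  row 18 [10010]: (0 OR NOT 1) -> 0
  row 19 [10011]: (0 OR NOT 1) -> 0
  row 20 [10100]: (0 OR NOT 0) -> 1
  row 21 [10101]: (0 OR NOT 0) -> 1
  row 22 [10110]: (0 OR NOT 1) -> 0
  row 23 [10111]: (0 OR NOT 1) -> 0
  row 24 [11000]: (1 OR NOT 0) -> 1
  row 25 [11001]: (1 OR NOT 0) -> 1
  row 26 [11010]: (1 OR NOT 1) -> 1
  row 27 [11011]: (1 OR NOT 1) -> 1
  row 28 [11100]: (1 OR NOT 0) -> 1
  row 29 [11101]: (1 OR NOT 0) -> 1
  row 30 [11110]: (1 OR NOT 1) -> 1
  row 31 [11111]: (1 OR NOT 1) -> 1
Full result column, 4 rows per line (a,b,c fixed per line; d,e runs 00..11 left to right):
  rows 0-3 [a,b,c=000]: 1100  = hex C
  rows 4-7 [a,b,c=001]: 1100  = hex C
  rows 8-11 [a,b,c=010]: 1111  = hex F
  rows 12-15 [a,b,c=011]: 1111  = hex F
  rows 16-19 [a,b,c=100]: 1100  = hex C
  rows 20-23 [a,b,c=101]: 1100  = hex C
  rows 24-27 [a,b,c=110]: 1111  = hex F
  rows 28-31 [a,b,c=111]: 1111  = hex F
Output column (row 0 .. row 31) = 11001100111111111100110011111111
Output column grouped in 4s = 1100 1100 1111 1111 1100 1100 1111 1111 = 0xCCFFCCFF
Convert to decimal digit by digit (value = value*16 + digit):
  C -> 12
  12*16 + 12 (C) = 204
  204*16 + 15 (F) = 3279
  3279*16 + 15 (F) = 52479
  52479*16 + 12 (C) = 839676
  839676*16 + 12 (C) = 13434828
  13434828*16 + 15 (F) = 214957263
  214957263*16 + 15 (F) = 3439316223
Decimal = 3439316223

3439316223


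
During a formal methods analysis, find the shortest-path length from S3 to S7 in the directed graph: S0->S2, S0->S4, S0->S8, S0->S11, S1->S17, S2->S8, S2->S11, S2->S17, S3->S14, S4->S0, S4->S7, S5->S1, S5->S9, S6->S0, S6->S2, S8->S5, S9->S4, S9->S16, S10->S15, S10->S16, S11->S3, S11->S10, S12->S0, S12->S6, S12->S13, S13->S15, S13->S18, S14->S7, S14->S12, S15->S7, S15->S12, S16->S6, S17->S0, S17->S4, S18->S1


BFS layer-by-layer from S3:
  dist 0: {S3}
  dist 1: {S14}
  dist 2: {S7, S12}
  -> S7 reached at distance 2
Shortest path length = 2

2


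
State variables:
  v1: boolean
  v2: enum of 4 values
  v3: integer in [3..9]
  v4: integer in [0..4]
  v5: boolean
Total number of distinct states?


State space = product of domain sizes of all variables.
Domain sizes:
  v1 (boolean): 2
  v2 (enum of 4 values): 4
  v3 (integer in [3..9]): 7
  v4 (integer in [0..4]): 5
  v5 (boolean): 2
Product = 2 * 4 * 7 * 5 * 2 = 560

560


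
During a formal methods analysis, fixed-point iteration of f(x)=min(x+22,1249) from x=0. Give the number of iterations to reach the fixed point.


Step 1: x=0, cap=1249, increment=22
Step 2: x grows by 22 each step until capped at 1249; fixed point is x=1249
Step 3: iterations = ceil(1249/22) = 57

57


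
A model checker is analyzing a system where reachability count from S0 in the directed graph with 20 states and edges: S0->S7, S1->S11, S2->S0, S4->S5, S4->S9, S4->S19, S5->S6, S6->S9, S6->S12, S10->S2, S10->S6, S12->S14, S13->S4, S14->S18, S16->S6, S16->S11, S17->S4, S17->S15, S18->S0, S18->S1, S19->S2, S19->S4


BFS from S0:
  layer 0: {S0}
  layer 1: {S7}
Reachable set: {S0, S7}
Count = 2

2


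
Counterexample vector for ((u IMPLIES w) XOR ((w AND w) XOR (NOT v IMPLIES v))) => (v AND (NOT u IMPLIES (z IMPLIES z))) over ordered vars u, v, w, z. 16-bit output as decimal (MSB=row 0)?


F1 = ((u IMPLIES w) XOR ((w AND w) XOR (NOT v IMPLIES v)))
F2 = (v AND (NOT u IMPLIES (z IMPLIES z)))
Counterexample to F1=>F2 is where F1=1 and F2=0.
Evaluate each row (bits = u,v,w,z, MSB first):
  row 0 [0000]: F1=1 F2=0 -> F1&~F2 -> 1
  row 1 [0001]: F1=1 F2=0 -> F1&~F2 -> 1
  row 2 [0010]: F1=0 F2=0 -> F1&~F2 -> 0
  row 3 [0011]: F1=0 F2=0 -> F1&~F2 -> 0
  row 4 [0100]: F1=0 F2=1 -> F1&~F2 -> 0
  row 5 [0101]: F1=0 F2=1 -> F1&~F2 -> 0
  row 6 [0110]: F1=1 F2=1 -> F1&~F2 -> 0
  row 7 [0111]: F1=1 F2=1 -> F1&~F2 -> 0
  row 8 [1000]: F1=0 F2=0 -> F1&~F2 -> 0
  row 9 [1001]: F1=0 F2=0 -> F1&~F2 -> 0
  row 10 [1010]: F1=0 F2=0 -> F1&~F2 -> 0
  row 11 [1011]: F1=0 F2=0 -> F1&~F2 -> 0
  row 12 [1100]: F1=1 F2=1 -> F1&~F2 -> 0
  row 13 [1101]: F1=1 F2=1 -> F1&~F2 -> 0
  row 14 [1110]: F1=1 F2=1 -> F1&~F2 -> 0
  row 15 [1111]: F1=1 F2=1 -> F1&~F2 -> 0
Full result column, 4 rows per line (u,v fixed per line; w,z runs 00..11 left to right):
  rows 0-3 [u,v=00]: 1100  = hex C
  rows 4-7 [u,v=01]: 0000  = hex 0
  rows 8-11 [u,v=10]: 0000  = hex 0
  rows 12-15 [u,v=11]: 0000  = hex 0
Counterexample vector (row 0 .. row 15) = 1100000000000000
Output column grouped in 4s = 1100 0000 0000 0000 = 0xC000
Convert to decimal digit by digit (value = value*16 + digit):
  C -> 12
  12*16 + 0 = 192
  192*16 + 0 = 3072
  3072*16 + 0 = 49152
Decimal = 49152

49152


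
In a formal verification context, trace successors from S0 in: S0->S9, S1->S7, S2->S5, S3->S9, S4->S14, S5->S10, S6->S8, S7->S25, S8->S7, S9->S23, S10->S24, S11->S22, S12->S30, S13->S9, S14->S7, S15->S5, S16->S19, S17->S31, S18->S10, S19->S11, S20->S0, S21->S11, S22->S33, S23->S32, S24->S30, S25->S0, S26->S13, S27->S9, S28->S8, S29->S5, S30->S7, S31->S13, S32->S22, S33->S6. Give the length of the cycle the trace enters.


Trace from S0 until a state repeats:
  S0 -> S9 -> S23 -> S32 -> S22 -> S33 -> S6 -> S8 -> S7 -> S25 -> S0
S0 first seen at step 0, revisited at step 10.
Cycle length = 10 - 0 = 10

10


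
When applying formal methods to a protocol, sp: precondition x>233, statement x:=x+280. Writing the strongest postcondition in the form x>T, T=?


Formula: sp(P, x:=E) = exists old_x. (x = E[old_x/x]) AND P[old_x/x] (old_x is the value of x before the assignment; eliminate old_x by solving x = E[old_x/x] for old_x)
Step 1: Precondition P: x>233, i.e. old_x > 233
Step 2: Assignment gives x = old_x + 280, so old_x = x - 280
Step 3: Substitute into P: x - 280 > 233
Step 4: Simplify: x > 233+280 = 513

513


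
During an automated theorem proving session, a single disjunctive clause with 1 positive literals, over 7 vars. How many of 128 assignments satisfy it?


Step 1: Total=2^7=128
Step 2: Unsat when all 1 false: 2^6=64
Step 3: Sat=128-64=64

64


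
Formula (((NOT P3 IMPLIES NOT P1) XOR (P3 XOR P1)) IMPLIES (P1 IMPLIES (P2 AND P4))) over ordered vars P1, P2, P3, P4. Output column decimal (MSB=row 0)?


Formula: (((NOT P3 IMPLIES NOT P1) XOR (P3 XOR P1)) IMPLIES (P1 IMPLIES (P2 AND P4))) over P1, P2, P3, P4 (16 rows)
Evaluate each row (bits = P1,P2,P3,P4, MSB first):
  row 0 [0000]: (((NOT 0 IMPLIES NOT 0) XOR (0 XOR 0)) IMPLIES (0 IMPLIES (0 AND 0))) -> 1
  row 1 [0001]: (((NOT 0 IMPLIES NOT 0) XOR (0 XOR 0)) IMPLIES (0 IMPLIES (0 AND 1))) -> 1
  row 2 [0010]: (((NOT 1 IMPLIES NOT 0) XOR (1 XOR 0)) IMPLIES (0 IMPLIES (0 AND 0))) -> 1
  row 3 [0011]: (((NOT 1 IMPLIES NOT 0) XOR (1 XOR 0)) IMPLIES (0 IMPLIES (0 AND 1))) -> 1
  row 4 [0100]: (((NOT 0 IMPLIES NOT 0) XOR (0 XOR 0)) IMPLIES (0 IMPLIES (1 AND 0))) -> 1
  row 5 [0101]: (((NOT 0 IMPLIES NOT 0) XOR (0 XOR 0)) IMPLIES (0 IMPLIES (1 AND 1))) -> 1
  row 6 [0110]: (((NOT 1 IMPLIES NOT 0) XOR (1 XOR 0)) IMPLIES (0 IMPLIES (1 AND 0))) -> 1
  row 7 [0111]: (((NOT 1 IMPLIES NOT 0) XOR (1 XOR 0)) IMPLIES (0 IMPLIES (1 AND 1))) -> 1
  row 8 [1000]: (((NOT 0 IMPLIES NOT 1) XOR (0 XOR 1)) IMPLIES (1 IMPLIES (0 AND 0))) -> 0
  row 9 [1001]: (((NOT 0 IMPLIES NOT 1) XOR (0 XOR 1)) IMPLIES (1 IMPLIES (0 AND 1))) -> 0
  row 10 [1010]: (((NOT 1 IMPLIES NOT 1) XOR (1 XOR 1)) IMPLIES (1 IMPLIES (0 AND 0))) -> 0
  row 11 [1011]: (((NOT 1 IMPLIES NOT 1) XOR (1 XOR 1)) IMPLIES (1 IMPLIES (0 AND 1))) -> 0
  row 12 [1100]: (((NOT 0 IMPLIES NOT 1) XOR (0 XOR 1)) IMPLIES (1 IMPLIES (1 AND 0))) -> 0
  row 13 [1101]: (((NOT 0 IMPLIES NOT 1) XOR (0 XOR 1)) IMPLIES (1 IMPLIES (1 AND 1))) -> 1
  row 14 [1110]: (((NOT 1 IMPLIES NOT 1) XOR (1 XOR 1)) IMPLIES (1 IMPLIES (1 AND 0))) -> 0
  row 15 [1111]: (((NOT 1 IMPLIES NOT 1) XOR (1 XOR 1)) IMPLIES (1 IMPLIES (1 AND 1))) -> 1
Full result column, 4 rows per line (P1,P2 fixed per line; P3,P4 runs 00..11 left to right):
  rows 0-3 [P1,P2=00]: 1111  = hex F
  rows 4-7 [P1,P2=01]: 1111  = hex F
  rows 8-11 [P1,P2=10]: 0000  = hex 0
  rows 12-15 [P1,P2=11]: 0101  = hex 5
Output column (row 0 .. row 15) = 1111111100000101
Output column grouped in 4s = 1111 1111 0000 0101 = 0xFF05
Convert to decimal digit by digit (value = value*16 + digit):
  F -> 15
  15*16 + 15 (F) = 255
  255*16 + 0 = 4080
  4080*16 + 5 = 65285
Decimal = 65285

65285


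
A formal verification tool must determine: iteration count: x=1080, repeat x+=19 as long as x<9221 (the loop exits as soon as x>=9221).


Step 1: x goes from 1080 toward 9221 by 19; the body runs while x<9221, so iterations = ceil((bound-start)/step)
Step 2: Distance=8141
Step 3: ceil(8141/19)=429

429


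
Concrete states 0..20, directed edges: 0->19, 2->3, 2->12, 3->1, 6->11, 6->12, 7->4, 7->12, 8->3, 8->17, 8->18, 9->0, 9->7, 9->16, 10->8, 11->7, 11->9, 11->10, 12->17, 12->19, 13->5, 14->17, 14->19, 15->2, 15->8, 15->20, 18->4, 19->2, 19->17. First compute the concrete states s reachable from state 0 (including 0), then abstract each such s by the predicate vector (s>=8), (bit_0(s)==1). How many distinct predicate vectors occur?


BFS from 0:
Concrete reachable: {0, 1, 2, 3, 12, 17, 19}
Abstract via predicates (s>=8), (bit_0(s)==1):
  (0,0) <- {0, 2}
  (0,1) <- {1, 3}
  (1,0) <- {12}
  (1,1) <- {17, 19}
Distinct abstract states = 4

4


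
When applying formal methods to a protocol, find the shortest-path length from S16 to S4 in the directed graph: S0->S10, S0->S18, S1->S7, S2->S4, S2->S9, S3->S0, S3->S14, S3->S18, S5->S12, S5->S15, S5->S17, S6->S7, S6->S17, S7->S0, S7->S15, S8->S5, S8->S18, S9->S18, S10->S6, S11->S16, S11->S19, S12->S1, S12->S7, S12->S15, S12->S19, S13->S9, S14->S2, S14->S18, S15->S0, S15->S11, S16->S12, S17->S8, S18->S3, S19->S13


BFS layer-by-layer from S16:
  dist 0: {S16}
  dist 1: {S12}
  dist 2: {S1, S7, S15, S19}
  dist 3: {S0, S11, S13}
  dist 4: {S9, S10, S18}
  dist 5: {S3, S6}
  dist 6: {S14, S17}
  dist 7: {S2, S8}
  dist 8: {S4, S5}
  -> S4 reached at distance 8
Shortest path length = 8

8
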